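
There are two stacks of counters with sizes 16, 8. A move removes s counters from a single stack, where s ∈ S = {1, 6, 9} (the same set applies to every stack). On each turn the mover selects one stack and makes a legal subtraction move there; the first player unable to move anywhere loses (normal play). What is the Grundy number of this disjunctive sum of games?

All stacks use S = {1, 6, 9}:
G(0) = 0
G(1) = mex{0} = 1
G(2) = mex{1} = 0
G(3) = mex{0} = 1
G(4) = mex{1} = 0
G(5) = mex{0} = 1
G(6) = mex{1,0} = 2
G(7) = mex{2,1} = 0
G(8) = mex{0,0} = 1
G(9) = mex{1,1,0} = 2
G(10) = mex{2,0,1} = 3
G(11) = mex{3,1,0} = 2
G(12) = mex{2,2,1} = 0
G(13) = mex{0,0,0} = 1
G(14) = mex{1,1,1} = 0
G(15) = mex{0,2,2} = 1
G(16) = mex{1,3,0} = 2
Stack A: G(16) = 2.
Stack B: G(8) = 1.
Combined Grundy value = 2 ⊕ 1 = 3.

3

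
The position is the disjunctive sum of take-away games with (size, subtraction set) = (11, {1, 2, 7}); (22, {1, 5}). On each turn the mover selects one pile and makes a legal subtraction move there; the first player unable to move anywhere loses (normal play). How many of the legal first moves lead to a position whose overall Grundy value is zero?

Pile A, S = {1, 2, 7}:
n :  0  1  2  3  4  5  6  7  8  9 10 11
G :  0  1  2  0  1  2  0  1  2  0  1  2
G_A(11) = 2.
Pile B, S = {1, 5}:
G(0) = 0
G(1) = mex{0} = 1
G(2) = mex{1} = 0
G(3) = mex{0} = 1
G(4) = mex{1} = 0
G(5) = mex{0,0} = 1
G(6) = mex{1,1} = 0
G(7) = mex{0,0} = 1
G(8) = mex{1,1} = 0
G(9) = mex{0,0} = 1
G(10) = mex{1,1} = 0
G(11) = mex{0,0} = 1
G(12) = mex{1,1} = 0
G(13) = mex{0,0} = 1
G(14) = mex{1,1} = 0
G(15) = mex{0,0} = 1
G(16) = mex{1,1} = 0
G(17) = mex{0,0} = 1
G(18) = mex{1,1} = 0
G(19) = mex{0,0} = 1
G(20) = mex{1,1} = 0
G(21) = mex{0,0} = 1
G(22) = mex{1,1} = 0
G_B(22) = 0.
Combined Grundy value = 2 ⊕ 0 = 2.
A winning move leaves total XOR = 0, i.e. changes one component's Grundy value g to g ⊕ X where X is the current total.
Pile A: need g' = 2⊕2 = 0. Options: 11−1→G=1, 11−2→G=0, 11−7→G=1. Hits: 1.
Pile B: need g' = 0⊕2 = 2. Options: 22−1→G=1, 22−5→G=1. Hits: 0.

1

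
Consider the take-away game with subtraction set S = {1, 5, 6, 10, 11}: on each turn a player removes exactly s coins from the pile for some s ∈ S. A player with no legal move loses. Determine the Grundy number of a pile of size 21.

G(0) = 0
G(1) = mex{0} = 1
G(2) = mex{1} = 0
G(3) = mex{0} = 1
G(4) = mex{1} = 0
G(5) = mex{0,0} = 1
G(6) = mex{1,1,0} = 2
G(7) = mex{2,0,1} = 3
G(8) = mex{3,1,0} = 2
G(9) = mex{2,0,1} = 3
G(10) = mex{3,1,0,0} = 2
G(11) = mex{2,2,1,1,0} = 3
G(12) = mex{3,3,2,0,1} = 4
G(13) = mex{4,2,3,1,0} = 5
G(14) = mex{5,3,2,0,1} = 4
G(15) = mex{4,2,3,1,0} = 5
G(16) = mex{5,3,2,2,1} = 0
G(17) = mex{0,4,3,3,2} = 1
G(18) = mex{1,5,4,2,3} = 0
G(19) = mex{0,4,5,3,2} = 1
G(20) = mex{1,5,4,2,3} = 0
G(21) = mex{0,0,5,3,2} = 1

1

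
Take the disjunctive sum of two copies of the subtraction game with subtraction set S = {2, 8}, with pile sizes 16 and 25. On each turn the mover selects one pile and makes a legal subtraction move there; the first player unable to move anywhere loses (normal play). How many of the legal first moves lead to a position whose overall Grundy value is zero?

All piles use S = {2, 8}:
G(0) = 0
G(1) = mex{} = 0
G(2) = mex{0} = 1
G(3) = mex{0} = 1
G(4) = mex{1} = 0
G(5) = mex{1} = 0
G(6) = mex{0} = 1
G(7) = mex{0} = 1
G(8) = mex{1,0} = 2
G(9) = mex{1,0} = 2
G(10) = mex{2,1} = 0
G(11) = mex{2,1} = 0
G(12) = mex{0,0} = 1
G(13) = mex{0,0} = 1
G(14) = mex{1,1} = 0
G(15) = mex{1,1} = 0
G(16) = mex{0,2} = 1
G(17) = mex{0,2} = 1
G(18) = mex{1,0} = 2
G(19) = mex{1,0} = 2
G(20) = mex{2,1} = 0
G(21) = mex{2,1} = 0
G(22) = mex{0,0} = 1
G(23) = mex{0,0} = 1
G(24) = mex{1,1} = 0
G(25) = mex{1,1} = 0
Pile A: G(16) = 1.
Pile B: G(25) = 0.
Combined Grundy value = 1 ⊕ 0 = 1.
A winning move leaves total XOR = 0, i.e. changes one component's Grundy value g to g ⊕ X where X is the current total.
Pile A: need g' = 1⊕1 = 0. Options: 16−2→G=0, 16−8→G=2. Hits: 1.
Pile B: need g' = 0⊕1 = 1. Options: 25−2→G=1, 25−8→G=1. Hits: 2.

3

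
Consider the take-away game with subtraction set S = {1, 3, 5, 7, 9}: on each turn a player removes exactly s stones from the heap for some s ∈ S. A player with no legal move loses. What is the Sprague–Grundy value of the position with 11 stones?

1

n :  0  1  2  3  4  5  6  7  8  9 10 11
G :  0  1  0  1  0  1  0  1  0  1  0  1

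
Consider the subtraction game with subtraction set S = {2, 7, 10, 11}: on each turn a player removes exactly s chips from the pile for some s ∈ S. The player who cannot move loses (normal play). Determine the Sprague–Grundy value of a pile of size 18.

0

G(0) = 0
G(1) = mex{} = 0
G(2) = mex{0} = 1
G(3) = mex{0} = 1
G(4) = mex{1} = 0
G(5) = mex{1} = 0
G(6) = mex{0} = 1
G(7) = mex{0,0} = 1
G(8) = mex{1,0} = 2
G(9) = mex{1,1} = 0
G(10) = mex{2,1,0} = 3
G(11) = mex{0,0,0,0} = 1
G(12) = mex{3,0,1,0} = 2
G(13) = mex{1,1,1,1} = 0
G(14) = mex{2,1,0,1} = 3
G(15) = mex{0,2,0,0} = 1
G(16) = mex{3,0,1,0} = 2
G(17) = mex{1,3,1,1} = 0
G(18) = mex{2,1,2,1} = 0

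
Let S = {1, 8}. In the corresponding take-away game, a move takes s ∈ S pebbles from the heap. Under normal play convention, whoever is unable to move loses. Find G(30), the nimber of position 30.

1

n :  0  1  2  3  4  5  6  7  8  9 10 11 12 13 14 15 16 17 18 19 20 21 22 23 24 25 26 27 28 29 30
G :  0  1  0  1  0  1  0  1  2  0  1  0  1  0  1  0  1  2  0  1  0  1  0  1  0  1  2  0  1  0  1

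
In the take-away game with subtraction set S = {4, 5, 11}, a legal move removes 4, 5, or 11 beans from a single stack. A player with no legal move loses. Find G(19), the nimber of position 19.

n :  0  1  2  3  4  5  6  7  8  9 10 11 12 13 14 15 16 17 18 19
G :  0  0  0  0  1  1  1  1  2  0  0  2  3  1  1  3  0  0  0  0

0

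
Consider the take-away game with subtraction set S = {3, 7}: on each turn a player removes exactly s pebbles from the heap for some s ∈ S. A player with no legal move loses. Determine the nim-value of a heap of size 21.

G(0) = 0
G(1) = mex{} = 0
G(2) = mex{} = 0
G(3) = mex{0} = 1
G(4) = mex{0} = 1
G(5) = mex{0} = 1
G(6) = mex{1} = 0
G(7) = mex{1,0} = 2
G(8) = mex{1,0} = 2
G(9) = mex{0,0} = 1
G(10) = mex{2,1} = 0
G(11) = mex{2,1} = 0
G(12) = mex{1,1} = 0
G(13) = mex{0,0} = 1
G(14) = mex{0,2} = 1
G(15) = mex{0,2} = 1
G(16) = mex{1,1} = 0
G(17) = mex{1,0} = 2
G(18) = mex{1,0} = 2
G(19) = mex{0,0} = 1
G(20) = mex{2,1} = 0
G(21) = mex{2,1} = 0

0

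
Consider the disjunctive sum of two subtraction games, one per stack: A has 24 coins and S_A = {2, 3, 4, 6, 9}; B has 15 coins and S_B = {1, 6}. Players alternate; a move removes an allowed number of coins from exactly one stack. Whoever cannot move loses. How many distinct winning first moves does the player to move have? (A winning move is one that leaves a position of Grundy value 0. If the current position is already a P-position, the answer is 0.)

Stack A, S = {2, 3, 4, 6, 9}:
n :  0  1  2  3  4  5  6  7  8  9 10 11 12 13 14 15 16 17 18 19 20 21 22 23 24
G :  0  0  1  1  2  2  3  3  0  4  1  5  2  0  3  1  4  2  0  3  1  4  2  0  3
G_A(24) = 3.
Stack B, S = {1, 6}:
G(0) = 0
G(1) = mex{0} = 1
G(2) = mex{1} = 0
G(3) = mex{0} = 1
G(4) = mex{1} = 0
G(5) = mex{0} = 1
G(6) = mex{1,0} = 2
G(7) = mex{2,1} = 0
G(8) = mex{0,0} = 1
G(9) = mex{1,1} = 0
G(10) = mex{0,0} = 1
G(11) = mex{1,1} = 0
G(12) = mex{0,2} = 1
G(13) = mex{1,0} = 2
G(14) = mex{2,1} = 0
G(15) = mex{0,0} = 1
G_B(15) = 1.
Combined Grundy value = 3 ⊕ 1 = 2.
A winning move leaves total XOR = 0, i.e. changes one component's Grundy value g to g ⊕ X where X is the current total.
Stack A: need g' = 3⊕2 = 1. Options: 24−2→G=2, 24−3→G=4, 24−4→G=1, 24−6→G=0, 24−9→G=1. Hits: 2.
Stack B: need g' = 1⊕2 = 3. Options: 15−1→G=0, 15−6→G=0. Hits: 0.

2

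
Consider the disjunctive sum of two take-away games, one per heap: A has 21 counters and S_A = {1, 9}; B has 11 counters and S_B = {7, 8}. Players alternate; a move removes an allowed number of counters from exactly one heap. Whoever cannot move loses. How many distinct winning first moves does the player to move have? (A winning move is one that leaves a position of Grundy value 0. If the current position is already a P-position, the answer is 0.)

Heap A, S = {1, 9}:
n :  0  1  2  3  4  5  6  7  8  9 10 11 12 13 14 15 16 17 18 19 20 21
G :  0  1  0  1  0  1  0  1  0  1  0  1  0  1  0  1  0  1  0  1  0  1
G_A(21) = 1.
Heap B, S = {7, 8}:
n :  0  1  2  3  4  5  6  7  8  9 10 11
G :  0  0  0  0  0  0  0  1  1  1  1  1
G_B(11) = 1.
Combined Grundy value = 1 ⊕ 1 = 0.
A winning move leaves total XOR = 0, i.e. changes one component's Grundy value g to g ⊕ X where X is the current total.
Heap A: target g' = 1⊕0 = 1, but every legal move changes the Grundy value (mex property), so 0 moves.
Heap B: target g' = 1⊕0 = 1, but every legal move changes the Grundy value (mex property), so 0 moves.

0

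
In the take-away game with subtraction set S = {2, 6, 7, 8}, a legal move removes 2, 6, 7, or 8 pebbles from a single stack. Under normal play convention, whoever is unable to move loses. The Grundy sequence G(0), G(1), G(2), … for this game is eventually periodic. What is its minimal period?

n :  0  1  2  3  4  5  6  7  8  9 10 11 12 13 14 15 16 17 18 19 20 21 22 23 24 25 26 27 28 29
G :  0  0  1  1  0  0  1  1  2  2  3  3  2  2  0  0  1  1  0  0  1  1  2  2  3  3  2  2  0  0
G(n+14) = G(n) holds for n = 0,…,7 (a full window of length max(S) = 8), so the sequence is purely periodic with period 14.

14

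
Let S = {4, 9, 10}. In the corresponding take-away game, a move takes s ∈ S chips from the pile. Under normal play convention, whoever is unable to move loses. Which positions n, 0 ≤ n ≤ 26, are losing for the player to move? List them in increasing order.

G(0) = 0
G(1) = mex{} = 0
G(2) = mex{} = 0
G(3) = mex{} = 0
G(4) = mex{0} = 1
G(5) = mex{0} = 1
G(6) = mex{0} = 1
G(7) = mex{0} = 1
G(8) = mex{1} = 0
G(9) = mex{1,0} = 2
G(10) = mex{1,0,0} = 2
G(11) = mex{1,0,0} = 2
G(12) = mex{0,0,0} = 1
G(13) = mex{2,1,0} = 3
G(14) = mex{2,1,1} = 0
G(15) = mex{2,1,1} = 0
G(16) = mex{1,1,1} = 0
G(17) = mex{3,0,1} = 2
G(18) = mex{0,2,0} = 1
G(19) = mex{0,2,2} = 1
G(20) = mex{0,2,2} = 1
G(21) = mex{2,1,2} = 0
G(22) = mex{1,3,1} = 0
G(23) = mex{1,0,3} = 2
G(24) = mex{1,0,0} = 2
G(25) = mex{0,0,0} = 1
G(26) = mex{0,2,0} = 1
P-positions are exactly the n with G(n) = 0.

0, 1, 2, 3, 8, 14, 15, 16, 21, 22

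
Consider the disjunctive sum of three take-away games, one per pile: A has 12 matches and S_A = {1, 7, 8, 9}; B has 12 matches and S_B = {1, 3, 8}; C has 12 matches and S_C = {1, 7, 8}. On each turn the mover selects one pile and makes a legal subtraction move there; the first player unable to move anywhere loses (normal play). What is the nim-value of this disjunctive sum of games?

1

Pile A, S = {1, 7, 8, 9}:
n :  0  1  2  3  4  5  6  7  8  9 10 11 12
G :  0  1  0  1  0  1  0  1  2  3  2  3  2
G_A(12) = 2.
Pile B, S = {1, 3, 8}:
G(0) = 0
G(1) = mex{0} = 1
G(2) = mex{1} = 0
G(3) = mex{0,0} = 1
G(4) = mex{1,1} = 0
G(5) = mex{0,0} = 1
G(6) = mex{1,1} = 0
G(7) = mex{0,0} = 1
G(8) = mex{1,1,0} = 2
G(9) = mex{2,0,1} = 3
G(10) = mex{3,1,0} = 2
G(11) = mex{2,2,1} = 0
G(12) = mex{0,3,0} = 1
G_B(12) = 1.
Pile C, S = {1, 7, 8}:
G(0) = 0
G(1) = mex{0} = 1
G(2) = mex{1} = 0
G(3) = mex{0} = 1
G(4) = mex{1} = 0
G(5) = mex{0} = 1
G(6) = mex{1} = 0
G(7) = mex{0,0} = 1
G(8) = mex{1,1,0} = 2
G(9) = mex{2,0,1} = 3
G(10) = mex{3,1,0} = 2
G(11) = mex{2,0,1} = 3
G(12) = mex{3,1,0} = 2
G_C(12) = 2.
Combined Grundy value = 2 ⊕ 1 ⊕ 2 = 1.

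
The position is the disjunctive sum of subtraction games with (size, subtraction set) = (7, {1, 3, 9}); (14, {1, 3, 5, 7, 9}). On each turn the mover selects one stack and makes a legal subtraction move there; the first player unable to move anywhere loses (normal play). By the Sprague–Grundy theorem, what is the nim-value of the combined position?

1

Stack A, S = {1, 3, 9}:
n : 0 1 2 3 4 5 6 7
G : 0 1 0 1 0 1 0 1
G_A(7) = 1.
Stack B, S = {1, 3, 5, 7, 9}:
n :  0  1  2  3  4  5  6  7  8  9 10 11 12 13 14
G :  0  1  0  1  0  1  0  1  0  1  0  1  0  1  0
G_B(14) = 0.
Combined Grundy value = 1 ⊕ 0 = 1.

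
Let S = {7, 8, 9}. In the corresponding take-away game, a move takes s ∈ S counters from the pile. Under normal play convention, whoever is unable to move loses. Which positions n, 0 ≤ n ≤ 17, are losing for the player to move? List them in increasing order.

0, 1, 2, 3, 4, 5, 6, 16, 17

n :  0  1  2  3  4  5  6  7  8  9 10 11 12 13 14 15 16 17
G :  0  0  0  0  0  0  0  1  1  1  1  1  1  1  2  2  0  0
P-positions are exactly the n with G(n) = 0.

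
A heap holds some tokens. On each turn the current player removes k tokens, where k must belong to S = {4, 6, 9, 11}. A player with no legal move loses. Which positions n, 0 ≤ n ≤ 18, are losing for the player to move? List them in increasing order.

0, 1, 2, 3, 15, 16, 17, 18

n :  0  1  2  3  4  5  6  7  8  9 10 11 12 13 14 15 16 17 18
G :  0  0  0  0  1  1  1  1  2  2  2  2  3  3  3  0  0  0  0
P-positions are exactly the n with G(n) = 0.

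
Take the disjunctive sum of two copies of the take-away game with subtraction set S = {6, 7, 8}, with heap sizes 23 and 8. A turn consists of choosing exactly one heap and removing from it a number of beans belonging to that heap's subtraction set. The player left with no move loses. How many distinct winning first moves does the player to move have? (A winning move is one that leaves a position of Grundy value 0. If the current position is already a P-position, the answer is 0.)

All heaps use S = {6, 7, 8}:
n :  0  1  2  3  4  5  6  7  8  9 10 11 12 13 14 15 16 17 18 19 20 21 22 23
G :  0  0  0  0  0  0  1  1  1  1  1  1  2  2  0  0  0  0  0  0  1  1  1  1
Heap A: G(23) = 1.
Heap B: G(8) = 1.
Combined Grundy value = 1 ⊕ 1 = 0.
A winning move leaves total XOR = 0, i.e. changes one component's Grundy value g to g ⊕ X where X is the current total.
Heap A: target g' = 1⊕0 = 1, but every legal move changes the Grundy value (mex property), so 0 moves.
Heap B: target g' = 1⊕0 = 1, but every legal move changes the Grundy value (mex property), so 0 moves.

0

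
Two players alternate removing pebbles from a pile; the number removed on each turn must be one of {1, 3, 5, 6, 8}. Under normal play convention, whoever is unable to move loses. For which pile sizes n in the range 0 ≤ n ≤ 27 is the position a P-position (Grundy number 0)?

n :  0  1  2  3  4  5  6  7  8  9 10 11 12 13 14 15 16 17 18 19 20 21 22 23 24 25 26 27
G :  0  1  0  1  0  1  2  3  2  3  2  0  1  0  1  0  1  2  3  2  3  2  0  1  0  1  0  1
P-positions are exactly the n with G(n) = 0.

0, 2, 4, 11, 13, 15, 22, 24, 26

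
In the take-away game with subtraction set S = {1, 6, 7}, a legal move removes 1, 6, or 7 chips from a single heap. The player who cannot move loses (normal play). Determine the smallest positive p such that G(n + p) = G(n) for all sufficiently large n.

12

n :  0  1  2  3  4  5  6  7  8  9 10 11 12 13 14 15 16 17 18 19 20 21 22 23 24 25
G :  0  1  0  1  0  1  2  3  2  3  2  3  0  1  0  1  0  1  2  3  2  3  2  3  0  1
G(n+12) = G(n) holds for n = 0,…,6 (a full window of length max(S) = 7), so the sequence is purely periodic with period 12.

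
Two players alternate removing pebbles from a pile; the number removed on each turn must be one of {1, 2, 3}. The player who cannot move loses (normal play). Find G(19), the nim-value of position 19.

G(0) = 0
G(1) = mex{0} = 1
G(2) = mex{1,0} = 2
G(3) = mex{2,1,0} = 3
G(4) = mex{3,2,1} = 0
G(5) = mex{0,3,2} = 1
G(6) = mex{1,0,3} = 2
G(7) = mex{2,1,0} = 3
G(8) = mex{3,2,1} = 0
G(9) = mex{0,3,2} = 1
G(10) = mex{1,0,3} = 2
G(11) = mex{2,1,0} = 3
G(12) = mex{3,2,1} = 0
G(13) = mex{0,3,2} = 1
G(14) = mex{1,0,3} = 2
G(15) = mex{2,1,0} = 3
G(16) = mex{3,2,1} = 0
G(17) = mex{0,3,2} = 1
G(18) = mex{1,0,3} = 2
G(19) = mex{2,1,0} = 3

3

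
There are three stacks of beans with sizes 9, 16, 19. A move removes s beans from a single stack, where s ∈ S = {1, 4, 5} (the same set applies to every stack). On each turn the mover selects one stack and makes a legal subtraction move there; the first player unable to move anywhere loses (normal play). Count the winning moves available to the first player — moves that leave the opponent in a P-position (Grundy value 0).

0

All stacks use S = {1, 4, 5}:
G(0) = 0
G(1) = mex{0} = 1
G(2) = mex{1} = 0
G(3) = mex{0} = 1
G(4) = mex{1,0} = 2
G(5) = mex{2,1,0} = 3
G(6) = mex{3,0,1} = 2
G(7) = mex{2,1,0} = 3
G(8) = mex{3,2,1} = 0
G(9) = mex{0,3,2} = 1
G(10) = mex{1,2,3} = 0
G(11) = mex{0,3,2} = 1
G(12) = mex{1,0,3} = 2
G(13) = mex{2,1,0} = 3
G(14) = mex{3,0,1} = 2
G(15) = mex{2,1,0} = 3
G(16) = mex{3,2,1} = 0
G(17) = mex{0,3,2} = 1
G(18) = mex{1,2,3} = 0
G(19) = mex{0,3,2} = 1
Stack A: G(9) = 1.
Stack B: G(16) = 0.
Stack C: G(19) = 1.
Combined Grundy value = 1 ⊕ 0 ⊕ 1 = 0.
A winning move leaves total XOR = 0, i.e. changes one component's Grundy value g to g ⊕ X where X is the current total.
Stack A: target g' = 1⊕0 = 1, but every legal move changes the Grundy value (mex property), so 0 moves.
Stack B: target g' = 0⊕0 = 0, but every legal move changes the Grundy value (mex property), so 0 moves.
Stack C: target g' = 1⊕0 = 1, but every legal move changes the Grundy value (mex property), so 0 moves.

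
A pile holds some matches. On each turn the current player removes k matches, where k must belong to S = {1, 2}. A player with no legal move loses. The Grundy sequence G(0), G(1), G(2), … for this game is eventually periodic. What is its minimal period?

3

G(0) = 0
G(1) = mex{0} = 1
G(2) = mex{1,0} = 2
G(3) = mex{2,1} = 0
G(4) = mex{0,2} = 1
G(5) = mex{1,0} = 2
G(6) = mex{2,1} = 0
G(7) = mex{0,2} = 1
G(8) = mex{1,0} = 2
G(9) = mex{2,1} = 0
G(10) = mex{0,2} = 1
G(11) = mex{1,0} = 2
G(12) = mex{2,1} = 0
G(13) = mex{0,2} = 1
G(14) = mex{1,0} = 2
G(n+3) = G(n) holds for n = 0,…,1 (a full window of length max(S) = 2), so the sequence is purely periodic with period 3.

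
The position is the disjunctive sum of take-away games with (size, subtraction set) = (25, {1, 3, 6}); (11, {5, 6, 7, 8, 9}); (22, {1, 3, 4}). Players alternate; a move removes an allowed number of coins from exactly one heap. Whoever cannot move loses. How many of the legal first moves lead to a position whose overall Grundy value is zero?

0

Heap A, S = {1, 3, 6}:
G(0) = 0
G(1) = mex{0} = 1
G(2) = mex{1} = 0
G(3) = mex{0,0} = 1
G(4) = mex{1,1} = 0
G(5) = mex{0,0} = 1
G(6) = mex{1,1,0} = 2
G(7) = mex{2,0,1} = 3
G(8) = mex{3,1,0} = 2
G(9) = mex{2,2,1} = 0
G(10) = mex{0,3,0} = 1
G(11) = mex{1,2,1} = 0
G(12) = mex{0,0,2} = 1
G(13) = mex{1,1,3} = 0
G(14) = mex{0,0,2} = 1
G(15) = mex{1,1,0} = 2
G(16) = mex{2,0,1} = 3
G(17) = mex{3,1,0} = 2
G(18) = mex{2,2,1} = 0
G(19) = mex{0,3,0} = 1
G(20) = mex{1,2,1} = 0
G(21) = mex{0,0,2} = 1
G(22) = mex{1,1,3} = 0
G(23) = mex{0,0,2} = 1
G(24) = mex{1,1,0} = 2
G(25) = mex{2,0,1} = 3
G_A(25) = 3.
Heap B, S = {5, 6, 7, 8, 9}:
G(0) = 0
G(1) = mex{} = 0
G(2) = mex{} = 0
G(3) = mex{} = 0
G(4) = mex{} = 0
G(5) = mex{0} = 1
G(6) = mex{0,0} = 1
G(7) = mex{0,0,0} = 1
G(8) = mex{0,0,0,0} = 1
G(9) = mex{0,0,0,0,0} = 1
G(10) = mex{1,0,0,0,0} = 2
G(11) = mex{1,1,0,0,0} = 2
G_B(11) = 2.
Heap C, S = {1, 3, 4}:
n :  0  1  2  3  4  5  6  7  8  9 10 11 12 13 14 15 16 17 18 19 20 21 22
G :  0  1  0  1  2  3  2  0  1  0  1  2  3  2  0  1  0  1  2  3  2  0  1
G_C(22) = 1.
Combined Grundy value = 3 ⊕ 2 ⊕ 1 = 0.
A winning move leaves total XOR = 0, i.e. changes one component's Grundy value g to g ⊕ X where X is the current total.
Heap A: target g' = 3⊕0 = 3, but every legal move changes the Grundy value (mex property), so 0 moves.
Heap B: target g' = 2⊕0 = 2, but every legal move changes the Grundy value (mex property), so 0 moves.
Heap C: target g' = 1⊕0 = 1, but every legal move changes the Grundy value (mex property), so 0 moves.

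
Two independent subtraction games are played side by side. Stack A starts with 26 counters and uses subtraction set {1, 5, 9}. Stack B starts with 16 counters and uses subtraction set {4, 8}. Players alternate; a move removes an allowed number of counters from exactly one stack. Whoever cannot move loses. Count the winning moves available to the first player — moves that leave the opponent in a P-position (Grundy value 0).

4

Stack A, S = {1, 5, 9}:
G(0) = 0
G(1) = mex{0} = 1
G(2) = mex{1} = 0
G(3) = mex{0} = 1
G(4) = mex{1} = 0
G(5) = mex{0,0} = 1
G(6) = mex{1,1} = 0
G(7) = mex{0,0} = 1
G(8) = mex{1,1} = 0
G(9) = mex{0,0,0} = 1
G(10) = mex{1,1,1} = 0
G(11) = mex{0,0,0} = 1
G(12) = mex{1,1,1} = 0
G(13) = mex{0,0,0} = 1
G(14) = mex{1,1,1} = 0
G(15) = mex{0,0,0} = 1
G(16) = mex{1,1,1} = 0
G(17) = mex{0,0,0} = 1
G(18) = mex{1,1,1} = 0
G(19) = mex{0,0,0} = 1
G(20) = mex{1,1,1} = 0
G(21) = mex{0,0,0} = 1
G(22) = mex{1,1,1} = 0
G(23) = mex{0,0,0} = 1
G(24) = mex{1,1,1} = 0
G(25) = mex{0,0,0} = 1
G(26) = mex{1,1,1} = 0
G_A(26) = 0.
Stack B, S = {4, 8}:
n :  0  1  2  3  4  5  6  7  8  9 10 11 12 13 14 15 16
G :  0  0  0  0  1  1  1  1  2  2  2  2  0  0  0  0  1
G_B(16) = 1.
Combined Grundy value = 0 ⊕ 1 = 1.
A winning move leaves total XOR = 0, i.e. changes one component's Grundy value g to g ⊕ X where X is the current total.
Stack A: need g' = 0⊕1 = 1. Options: 26−1→G=1, 26−5→G=1, 26−9→G=1. Hits: 3.
Stack B: need g' = 1⊕1 = 0. Options: 16−4→G=0, 16−8→G=2. Hits: 1.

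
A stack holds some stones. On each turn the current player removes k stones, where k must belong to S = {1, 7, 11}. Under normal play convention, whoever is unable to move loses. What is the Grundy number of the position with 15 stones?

1

G(0) = 0
G(1) = mex{0} = 1
G(2) = mex{1} = 0
G(3) = mex{0} = 1
G(4) = mex{1} = 0
G(5) = mex{0} = 1
G(6) = mex{1} = 0
G(7) = mex{0,0} = 1
G(8) = mex{1,1} = 0
G(9) = mex{0,0} = 1
G(10) = mex{1,1} = 0
G(11) = mex{0,0,0} = 1
G(12) = mex{1,1,1} = 0
G(13) = mex{0,0,0} = 1
G(14) = mex{1,1,1} = 0
G(15) = mex{0,0,0} = 1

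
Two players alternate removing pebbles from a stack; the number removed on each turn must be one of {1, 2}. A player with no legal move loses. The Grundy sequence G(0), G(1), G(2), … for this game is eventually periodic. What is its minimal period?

3

n :  0  1  2  3  4  5  6  7  8  9 10 11 12 13 14
G :  0  1  2  0  1  2  0  1  2  0  1  2  0  1  2
G(n+3) = G(n) holds for n = 0,…,1 (a full window of length max(S) = 2), so the sequence is purely periodic with period 3.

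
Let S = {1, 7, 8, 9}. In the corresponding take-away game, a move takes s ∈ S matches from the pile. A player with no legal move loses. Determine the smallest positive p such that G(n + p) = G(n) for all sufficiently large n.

16

G(0) = 0
G(1) = mex{0} = 1
G(2) = mex{1} = 0
G(3) = mex{0} = 1
G(4) = mex{1} = 0
G(5) = mex{0} = 1
G(6) = mex{1} = 0
G(7) = mex{0,0} = 1
G(8) = mex{1,1,0} = 2
G(9) = mex{2,0,1,0} = 3
G(10) = mex{3,1,0,1} = 2
G(11) = mex{2,0,1,0} = 3
G(12) = mex{3,1,0,1} = 2
G(13) = mex{2,0,1,0} = 3
G(14) = mex{3,1,0,1} = 2
G(15) = mex{2,2,1,0} = 3
G(16) = mex{3,3,2,1} = 0
G(17) = mex{0,2,3,2} = 1
G(18) = mex{1,3,2,3} = 0
G(19) = mex{0,2,3,2} = 1
G(20) = mex{1,3,2,3} = 0
G(21) = mex{0,2,3,2} = 1
G(22) = mex{1,3,2,3} = 0
G(23) = mex{0,0,3,2} = 1
G(24) = mex{1,1,0,3} = 2
G(25) = mex{2,0,1,0} = 3
G(26) = mex{3,1,0,1} = 2
G(27) = mex{2,0,1,0} = 3
G(28) = mex{3,1,0,1} = 2
G(29) = mex{2,0,1,0} = 3
G(30) = mex{3,1,0,1} = 2
G(31) = mex{2,2,1,0} = 3
G(32) = mex{3,3,2,1} = 0
G(33) = mex{0,2,3,2} = 1
G(n+16) = G(n) holds for n = 0,…,8 (a full window of length max(S) = 9), so the sequence is purely periodic with period 16.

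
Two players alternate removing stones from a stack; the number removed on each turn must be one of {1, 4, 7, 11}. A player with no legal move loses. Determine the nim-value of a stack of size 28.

n :  0  1  2  3  4  5  6  7  8  9 10 11 12 13 14 15 16 17 18 19 20 21 22 23 24 25 26 27 28
G :  0  1  0  1  2  0  1  2  0  1  0  1  2  3  4  3  4  2  0  1  0  1  2  0  1  2  0  1  0

0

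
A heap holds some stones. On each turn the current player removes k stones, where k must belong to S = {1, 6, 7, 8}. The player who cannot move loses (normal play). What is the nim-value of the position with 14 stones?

n :  0  1  2  3  4  5  6  7  8  9 10 11 12 13 14
G :  0  1  0  1  0  1  2  3  2  3  2  3  4  0  1

1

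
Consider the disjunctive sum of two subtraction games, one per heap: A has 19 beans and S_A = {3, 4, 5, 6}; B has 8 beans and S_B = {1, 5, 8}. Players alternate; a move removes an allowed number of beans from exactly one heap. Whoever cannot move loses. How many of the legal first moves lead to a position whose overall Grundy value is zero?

Heap A, S = {3, 4, 5, 6}:
n :  0  1  2  3  4  5  6  7  8  9 10 11 12 13 14 15 16 17 18 19
G :  0  0  0  1  1  1  2  2  2  0  0  0  1  1  1  2  2  2  0  0
G_A(19) = 0.
Heap B, S = {1, 5, 8}:
n : 0 1 2 3 4 5 6 7 8
G : 0 1 0 1 0 1 0 1 2
G_B(8) = 2.
Combined Grundy value = 0 ⊕ 2 = 2.
A winning move leaves total XOR = 0, i.e. changes one component's Grundy value g to g ⊕ X where X is the current total.
Heap A: need g' = 0⊕2 = 2. Options: 19−3→G=2, 19−4→G=2, 19−5→G=1, 19−6→G=1. Hits: 2.
Heap B: need g' = 2⊕2 = 0. Options: 8−1→G=1, 8−5→G=1, 8−8→G=0. Hits: 1.

3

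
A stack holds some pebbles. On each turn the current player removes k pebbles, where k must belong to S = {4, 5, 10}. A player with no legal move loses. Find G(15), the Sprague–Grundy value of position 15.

0

n :  0  1  2  3  4  5  6  7  8  9 10 11 12 13 14 15
G :  0  0  0  0  1  1  1  1  2  0  2  2  3  1  3  0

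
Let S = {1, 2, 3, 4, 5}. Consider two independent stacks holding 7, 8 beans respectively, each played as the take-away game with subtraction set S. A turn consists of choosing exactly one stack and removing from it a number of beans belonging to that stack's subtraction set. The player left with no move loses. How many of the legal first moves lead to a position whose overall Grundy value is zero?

2

All stacks use S = {1, 2, 3, 4, 5}:
G(0) = 0
G(1) = mex{0} = 1
G(2) = mex{1,0} = 2
G(3) = mex{2,1,0} = 3
G(4) = mex{3,2,1,0} = 4
G(5) = mex{4,3,2,1,0} = 5
G(6) = mex{5,4,3,2,1} = 0
G(7) = mex{0,5,4,3,2} = 1
G(8) = mex{1,0,5,4,3} = 2
Stack A: G(7) = 1.
Stack B: G(8) = 2.
Combined Grundy value = 1 ⊕ 2 = 3.
A winning move leaves total XOR = 0, i.e. changes one component's Grundy value g to g ⊕ X where X is the current total.
Stack A: need g' = 1⊕3 = 2. Options: 7−1→G=0, 7−2→G=5, 7−3→G=4, 7−4→G=3, 7−5→G=2. Hits: 1.
Stack B: need g' = 2⊕3 = 1. Options: 8−1→G=1, 8−2→G=0, 8−3→G=5, 8−4→G=4, 8−5→G=3. Hits: 1.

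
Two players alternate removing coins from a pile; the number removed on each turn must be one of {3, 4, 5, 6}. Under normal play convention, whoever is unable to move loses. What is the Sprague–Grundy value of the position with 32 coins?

G(0) = 0
G(1) = mex{} = 0
G(2) = mex{} = 0
G(3) = mex{0} = 1
G(4) = mex{0,0} = 1
G(5) = mex{0,0,0} = 1
G(6) = mex{1,0,0,0} = 2
G(7) = mex{1,1,0,0} = 2
G(8) = mex{1,1,1,0} = 2
G(9) = mex{2,1,1,1} = 0
G(10) = mex{2,2,1,1} = 0
G(11) = mex{2,2,2,1} = 0
G(12) = mex{0,2,2,2} = 1
G(13) = mex{0,0,2,2} = 1
G(14) = mex{0,0,0,2} = 1
G(15) = mex{1,0,0,0} = 2
G(16) = mex{1,1,0,0} = 2
G(17) = mex{1,1,1,0} = 2
G(18) = mex{2,1,1,1} = 0
G(19) = mex{2,2,1,1} = 0
G(20) = mex{2,2,2,1} = 0
G(21) = mex{0,2,2,2} = 1
G(22) = mex{0,0,2,2} = 1
G(23) = mex{0,0,0,2} = 1
G(24) = mex{1,0,0,0} = 2
G(25) = mex{1,1,0,0} = 2
G(26) = mex{1,1,1,0} = 2
G(27) = mex{2,1,1,1} = 0
G(28) = mex{2,2,1,1} = 0
G(29) = mex{2,2,2,1} = 0
G(30) = mex{0,2,2,2} = 1
G(31) = mex{0,0,2,2} = 1
G(32) = mex{0,0,0,2} = 1

1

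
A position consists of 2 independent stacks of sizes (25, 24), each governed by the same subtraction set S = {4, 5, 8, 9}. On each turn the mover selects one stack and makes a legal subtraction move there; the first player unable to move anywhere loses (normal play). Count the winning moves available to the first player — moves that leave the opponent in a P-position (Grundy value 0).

All stacks use S = {4, 5, 8, 9}:
G(0) = 0
G(1) = mex{} = 0
G(2) = mex{} = 0
G(3) = mex{} = 0
G(4) = mex{0} = 1
G(5) = mex{0,0} = 1
G(6) = mex{0,0} = 1
G(7) = mex{0,0} = 1
G(8) = mex{1,0,0} = 2
G(9) = mex{1,1,0,0} = 2
G(10) = mex{1,1,0,0} = 2
G(11) = mex{1,1,0,0} = 2
G(12) = mex{2,1,1,0} = 3
G(13) = mex{2,2,1,1} = 0
G(14) = mex{2,2,1,1} = 0
G(15) = mex{2,2,1,1} = 0
G(16) = mex{3,2,2,1} = 0
G(17) = mex{0,3,2,2} = 1
G(18) = mex{0,0,2,2} = 1
G(19) = mex{0,0,2,2} = 1
G(20) = mex{0,0,3,2} = 1
G(21) = mex{1,0,0,3} = 2
G(22) = mex{1,1,0,0} = 2
G(23) = mex{1,1,0,0} = 2
G(24) = mex{1,1,0,0} = 2
G(25) = mex{2,1,1,0} = 3
Stack A: G(25) = 3.
Stack B: G(24) = 2.
Combined Grundy value = 3 ⊕ 2 = 1.
A winning move leaves total XOR = 0, i.e. changes one component's Grundy value g to g ⊕ X where X is the current total.
Stack A: need g' = 3⊕1 = 2. Options: 25−4→G=2, 25−5→G=1, 25−8→G=1, 25−9→G=0. Hits: 1.
Stack B: need g' = 2⊕1 = 3. Options: 24−4→G=1, 24−5→G=1, 24−8→G=0, 24−9→G=0. Hits: 0.

1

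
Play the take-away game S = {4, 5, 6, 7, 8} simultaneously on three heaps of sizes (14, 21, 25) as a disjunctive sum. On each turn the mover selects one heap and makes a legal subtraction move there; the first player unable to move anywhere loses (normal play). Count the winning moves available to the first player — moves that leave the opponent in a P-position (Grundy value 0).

8

All heaps use S = {4, 5, 6, 7, 8}:
n :  0  1  2  3  4  5  6  7  8  9 10 11 12 13 14 15 16 17 18 19 20 21 22 23 24 25
G :  0  0  0  0  1  1  1  1  2  2  2  2  0  0  0  0  1  1  1  1  2  2  2  2  0  0
Heap A: G(14) = 0.
Heap B: G(21) = 2.
Heap C: G(25) = 0.
Combined Grundy value = 0 ⊕ 2 ⊕ 0 = 2.
A winning move leaves total XOR = 0, i.e. changes one component's Grundy value g to g ⊕ X where X is the current total.
Heap A: need g' = 0⊕2 = 2. Options: 14−4→G=2, 14−5→G=2, 14−6→G=2, 14−7→G=1, 14−8→G=1. Hits: 3.
Heap B: need g' = 2⊕2 = 0. Options: 21−4→G=1, 21−5→G=1, 21−6→G=0, 21−7→G=0, 21−8→G=0. Hits: 3.
Heap C: need g' = 0⊕2 = 2. Options: 25−4→G=2, 25−5→G=2, 25−6→G=1, 25−7→G=1, 25−8→G=1. Hits: 2.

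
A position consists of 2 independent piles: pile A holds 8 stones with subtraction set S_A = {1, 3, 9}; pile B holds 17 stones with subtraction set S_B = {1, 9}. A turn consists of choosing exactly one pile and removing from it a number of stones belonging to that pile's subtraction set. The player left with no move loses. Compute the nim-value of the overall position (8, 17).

Pile A, S = {1, 3, 9}:
n : 0 1 2 3 4 5 6 7 8
G : 0 1 0 1 0 1 0 1 0
G_A(8) = 0.
Pile B, S = {1, 9}:
n :  0  1  2  3  4  5  6  7  8  9 10 11 12 13 14 15 16 17
G :  0  1  0  1  0  1  0  1  0  1  0  1  0  1  0  1  0  1
G_B(17) = 1.
Combined Grundy value = 0 ⊕ 1 = 1.

1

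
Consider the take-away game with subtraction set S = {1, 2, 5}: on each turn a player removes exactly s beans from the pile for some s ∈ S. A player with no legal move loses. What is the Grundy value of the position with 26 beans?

2

n :  0  1  2  3  4  5  6  7  8  9 10 11 12 13 14 15 16 17 18 19 20 21 22 23 24 25 26
G :  0  1  2  0  1  2  0  1  2  0  1  2  0  1  2  0  1  2  0  1  2  0  1  2  0  1  2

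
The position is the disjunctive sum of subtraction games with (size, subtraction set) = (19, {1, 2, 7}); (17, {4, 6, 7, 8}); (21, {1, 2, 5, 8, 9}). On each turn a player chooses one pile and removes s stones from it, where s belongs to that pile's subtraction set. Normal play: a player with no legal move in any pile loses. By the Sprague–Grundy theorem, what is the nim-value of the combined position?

Pile A, S = {1, 2, 7}:
G(0) = 0
G(1) = mex{0} = 1
G(2) = mex{1,0} = 2
G(3) = mex{2,1} = 0
G(4) = mex{0,2} = 1
G(5) = mex{1,0} = 2
G(6) = mex{2,1} = 0
G(7) = mex{0,2,0} = 1
G(8) = mex{1,0,1} = 2
G(9) = mex{2,1,2} = 0
G(10) = mex{0,2,0} = 1
G(11) = mex{1,0,1} = 2
G(12) = mex{2,1,2} = 0
G(13) = mex{0,2,0} = 1
G(14) = mex{1,0,1} = 2
G(15) = mex{2,1,2} = 0
G(16) = mex{0,2,0} = 1
G(17) = mex{1,0,1} = 2
G(18) = mex{2,1,2} = 0
G(19) = mex{0,2,0} = 1
G_A(19) = 1.
Pile B, S = {4, 6, 7, 8}:
G(0) = 0
G(1) = mex{} = 0
G(2) = mex{} = 0
G(3) = mex{} = 0
G(4) = mex{0} = 1
G(5) = mex{0} = 1
G(6) = mex{0,0} = 1
G(7) = mex{0,0,0} = 1
G(8) = mex{1,0,0,0} = 2
G(9) = mex{1,0,0,0} = 2
G(10) = mex{1,1,0,0} = 2
G(11) = mex{1,1,1,0} = 2
G(12) = mex{2,1,1,1} = 0
G(13) = mex{2,1,1,1} = 0
G(14) = mex{2,2,1,1} = 0
G(15) = mex{2,2,2,1} = 0
G(16) = mex{0,2,2,2} = 1
G(17) = mex{0,2,2,2} = 1
G_B(17) = 1.
Pile C, S = {1, 2, 5, 8, 9}:
G(0) = 0
G(1) = mex{0} = 1
G(2) = mex{1,0} = 2
G(3) = mex{2,1} = 0
G(4) = mex{0,2} = 1
G(5) = mex{1,0,0} = 2
G(6) = mex{2,1,1} = 0
G(7) = mex{0,2,2} = 1
G(8) = mex{1,0,0,0} = 2
G(9) = mex{2,1,1,1,0} = 3
G(10) = mex{3,2,2,2,1} = 0
G(11) = mex{0,3,0,0,2} = 1
G(12) = mex{1,0,1,1,0} = 2
G(13) = mex{2,1,2,2,1} = 0
G(14) = mex{0,2,3,0,2} = 1
G(15) = mex{1,0,0,1,0} = 2
G(16) = mex{2,1,1,2,1} = 0
G(17) = mex{0,2,2,3,2} = 1
G(18) = mex{1,0,0,0,3} = 2
G(19) = mex{2,1,1,1,0} = 3
G(20) = mex{3,2,2,2,1} = 0
G(21) = mex{0,3,0,0,2} = 1
G_C(21) = 1.
Combined Grundy value = 1 ⊕ 1 ⊕ 1 = 1.

1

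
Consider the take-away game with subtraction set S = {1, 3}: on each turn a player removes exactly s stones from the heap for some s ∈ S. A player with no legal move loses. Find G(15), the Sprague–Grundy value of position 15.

1

G(0) = 0
G(1) = mex{0} = 1
G(2) = mex{1} = 0
G(3) = mex{0,0} = 1
G(4) = mex{1,1} = 0
G(5) = mex{0,0} = 1
G(6) = mex{1,1} = 0
G(7) = mex{0,0} = 1
G(8) = mex{1,1} = 0
G(9) = mex{0,0} = 1
G(10) = mex{1,1} = 0
G(11) = mex{0,0} = 1
G(12) = mex{1,1} = 0
G(13) = mex{0,0} = 1
G(14) = mex{1,1} = 0
G(15) = mex{0,0} = 1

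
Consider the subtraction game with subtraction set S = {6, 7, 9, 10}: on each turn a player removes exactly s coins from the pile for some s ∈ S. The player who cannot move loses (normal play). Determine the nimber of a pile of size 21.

0

G(0) = 0
G(1) = mex{} = 0
G(2) = mex{} = 0
G(3) = mex{} = 0
G(4) = mex{} = 0
G(5) = mex{} = 0
G(6) = mex{0} = 1
G(7) = mex{0,0} = 1
G(8) = mex{0,0} = 1
G(9) = mex{0,0,0} = 1
G(10) = mex{0,0,0,0} = 1
G(11) = mex{0,0,0,0} = 1
G(12) = mex{1,0,0,0} = 2
G(13) = mex{1,1,0,0} = 2
G(14) = mex{1,1,0,0} = 2
G(15) = mex{1,1,1,0} = 2
G(16) = mex{1,1,1,1} = 0
G(17) = mex{1,1,1,1} = 0
G(18) = mex{2,1,1,1} = 0
G(19) = mex{2,2,1,1} = 0
G(20) = mex{2,2,1,1} = 0
G(21) = mex{2,2,2,1} = 0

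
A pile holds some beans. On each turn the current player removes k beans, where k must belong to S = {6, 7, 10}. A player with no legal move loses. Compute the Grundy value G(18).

n :  0  1  2  3  4  5  6  7  8  9 10 11 12 13 14 15 16 17 18
G :  0  0  0  0  0  0  1  1  1  1  1  1  2  2  2  2  0  0  0

0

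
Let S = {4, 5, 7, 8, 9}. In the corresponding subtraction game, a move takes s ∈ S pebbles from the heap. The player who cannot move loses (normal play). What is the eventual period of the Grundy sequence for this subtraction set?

G(0) = 0
G(1) = mex{} = 0
G(2) = mex{} = 0
G(3) = mex{} = 0
G(4) = mex{0} = 1
G(5) = mex{0,0} = 1
G(6) = mex{0,0} = 1
G(7) = mex{0,0,0} = 1
G(8) = mex{1,0,0,0} = 2
G(9) = mex{1,1,0,0,0} = 2
G(10) = mex{1,1,0,0,0} = 2
G(11) = mex{1,1,1,0,0} = 2
G(12) = mex{2,1,1,1,0} = 3
G(13) = mex{2,2,1,1,1} = 0
G(14) = mex{2,2,1,1,1} = 0
G(15) = mex{2,2,2,1,1} = 0
G(16) = mex{3,2,2,2,1} = 0
G(17) = mex{0,3,2,2,2} = 1
G(18) = mex{0,0,2,2,2} = 1
G(19) = mex{0,0,3,2,2} = 1
G(20) = mex{0,0,0,3,2} = 1
G(21) = mex{1,0,0,0,3} = 2
G(22) = mex{1,1,0,0,0} = 2
G(23) = mex{1,1,0,0,0} = 2
G(24) = mex{1,1,1,0,0} = 2
G(25) = mex{2,1,1,1,0} = 3
G(26) = mex{2,2,1,1,1} = 0
G(27) = mex{2,2,1,1,1} = 0
G(n+13) = G(n) holds for n = 0,…,8 (a full window of length max(S) = 9), so the sequence is purely periodic with period 13.

13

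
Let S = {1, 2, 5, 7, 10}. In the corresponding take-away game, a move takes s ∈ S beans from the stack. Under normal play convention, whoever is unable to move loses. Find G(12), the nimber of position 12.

0

G(0) = 0
G(1) = mex{0} = 1
G(2) = mex{1,0} = 2
G(3) = mex{2,1} = 0
G(4) = mex{0,2} = 1
G(5) = mex{1,0,0} = 2
G(6) = mex{2,1,1} = 0
G(7) = mex{0,2,2,0} = 1
G(8) = mex{1,0,0,1} = 2
G(9) = mex{2,1,1,2} = 0
G(10) = mex{0,2,2,0,0} = 1
G(11) = mex{1,0,0,1,1} = 2
G(12) = mex{2,1,1,2,2} = 0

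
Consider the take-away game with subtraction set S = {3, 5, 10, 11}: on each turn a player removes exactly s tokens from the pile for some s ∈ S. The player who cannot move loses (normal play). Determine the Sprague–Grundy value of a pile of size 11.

G(0) = 0
G(1) = mex{} = 0
G(2) = mex{} = 0
G(3) = mex{0} = 1
G(4) = mex{0} = 1
G(5) = mex{0,0} = 1
G(6) = mex{1,0} = 2
G(7) = mex{1,0} = 2
G(8) = mex{1,1} = 0
G(9) = mex{2,1} = 0
G(10) = mex{2,1,0} = 3
G(11) = mex{0,2,0,0} = 1

1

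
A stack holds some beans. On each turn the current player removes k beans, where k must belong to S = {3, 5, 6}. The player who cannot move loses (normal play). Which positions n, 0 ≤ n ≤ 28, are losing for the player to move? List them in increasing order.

0, 1, 2, 9, 10, 11, 18, 19, 20, 27, 28

G(0) = 0
G(1) = mex{} = 0
G(2) = mex{} = 0
G(3) = mex{0} = 1
G(4) = mex{0} = 1
G(5) = mex{0,0} = 1
G(6) = mex{1,0,0} = 2
G(7) = mex{1,0,0} = 2
G(8) = mex{1,1,0} = 2
G(9) = mex{2,1,1} = 0
G(10) = mex{2,1,1} = 0
G(11) = mex{2,2,1} = 0
G(12) = mex{0,2,2} = 1
G(13) = mex{0,2,2} = 1
G(14) = mex{0,0,2} = 1
G(15) = mex{1,0,0} = 2
G(16) = mex{1,0,0} = 2
G(17) = mex{1,1,0} = 2
G(18) = mex{2,1,1} = 0
G(19) = mex{2,1,1} = 0
G(20) = mex{2,2,1} = 0
G(21) = mex{0,2,2} = 1
G(22) = mex{0,2,2} = 1
G(23) = mex{0,0,2} = 1
G(24) = mex{1,0,0} = 2
G(25) = mex{1,0,0} = 2
G(26) = mex{1,1,0} = 2
G(27) = mex{2,1,1} = 0
G(28) = mex{2,1,1} = 0
P-positions are exactly the n with G(n) = 0.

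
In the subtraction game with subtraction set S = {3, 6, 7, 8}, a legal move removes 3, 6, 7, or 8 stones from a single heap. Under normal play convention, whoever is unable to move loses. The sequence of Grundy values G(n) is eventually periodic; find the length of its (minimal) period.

G(0) = 0
G(1) = mex{} = 0
G(2) = mex{} = 0
G(3) = mex{0} = 1
G(4) = mex{0} = 1
G(5) = mex{0} = 1
G(6) = mex{1,0} = 2
G(7) = mex{1,0,0} = 2
G(8) = mex{1,0,0,0} = 2
G(9) = mex{2,1,0,0} = 3
G(10) = mex{2,1,1,0} = 3
G(11) = mex{2,1,1,1} = 0
G(12) = mex{3,2,1,1} = 0
G(13) = mex{3,2,2,1} = 0
G(14) = mex{0,2,2,2} = 1
G(15) = mex{0,3,2,2} = 1
G(16) = mex{0,3,3,2} = 1
G(17) = mex{1,0,3,3} = 2
G(18) = mex{1,0,0,3} = 2
G(19) = mex{1,0,0,0} = 2
G(20) = mex{2,1,0,0} = 3
G(21) = mex{2,1,1,0} = 3
G(22) = mex{2,1,1,1} = 0
G(23) = mex{3,2,1,1} = 0
G(n+11) = G(n) holds for n = 0,…,7 (a full window of length max(S) = 8), so the sequence is purely periodic with period 11.

11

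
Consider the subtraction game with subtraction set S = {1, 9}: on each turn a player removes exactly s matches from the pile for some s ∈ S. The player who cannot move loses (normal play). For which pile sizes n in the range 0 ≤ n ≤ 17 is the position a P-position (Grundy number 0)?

0, 2, 4, 6, 8, 10, 12, 14, 16

G(0) = 0
G(1) = mex{0} = 1
G(2) = mex{1} = 0
G(3) = mex{0} = 1
G(4) = mex{1} = 0
G(5) = mex{0} = 1
G(6) = mex{1} = 0
G(7) = mex{0} = 1
G(8) = mex{1} = 0
G(9) = mex{0,0} = 1
G(10) = mex{1,1} = 0
G(11) = mex{0,0} = 1
G(12) = mex{1,1} = 0
G(13) = mex{0,0} = 1
G(14) = mex{1,1} = 0
G(15) = mex{0,0} = 1
G(16) = mex{1,1} = 0
G(17) = mex{0,0} = 1
P-positions are exactly the n with G(n) = 0.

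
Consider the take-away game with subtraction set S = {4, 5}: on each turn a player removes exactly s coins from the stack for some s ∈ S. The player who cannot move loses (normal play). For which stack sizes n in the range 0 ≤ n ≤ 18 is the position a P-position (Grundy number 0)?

0, 1, 2, 3, 9, 10, 11, 12, 18

G(0) = 0
G(1) = mex{} = 0
G(2) = mex{} = 0
G(3) = mex{} = 0
G(4) = mex{0} = 1
G(5) = mex{0,0} = 1
G(6) = mex{0,0} = 1
G(7) = mex{0,0} = 1
G(8) = mex{1,0} = 2
G(9) = mex{1,1} = 0
G(10) = mex{1,1} = 0
G(11) = mex{1,1} = 0
G(12) = mex{2,1} = 0
G(13) = mex{0,2} = 1
G(14) = mex{0,0} = 1
G(15) = mex{0,0} = 1
G(16) = mex{0,0} = 1
G(17) = mex{1,0} = 2
G(18) = mex{1,1} = 0
P-positions are exactly the n with G(n) = 0.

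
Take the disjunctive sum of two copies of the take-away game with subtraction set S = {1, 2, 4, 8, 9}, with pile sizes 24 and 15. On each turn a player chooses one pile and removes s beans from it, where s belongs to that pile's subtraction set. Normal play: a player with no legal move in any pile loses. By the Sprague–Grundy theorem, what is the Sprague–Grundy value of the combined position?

7

All piles use S = {1, 2, 4, 8, 9}:
n :  0  1  2  3  4  5  6  7  8  9 10 11 12 13 14 15 16 17 18 19 20 21 22 23 24
G :  0  1  2  0  1  2  0  1  2  3  4  5  3  0  1  2  0  1  2  0  1  2  3  4  5
Pile A: G(24) = 5.
Pile B: G(15) = 2.
Combined Grundy value = 5 ⊕ 2 = 7.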